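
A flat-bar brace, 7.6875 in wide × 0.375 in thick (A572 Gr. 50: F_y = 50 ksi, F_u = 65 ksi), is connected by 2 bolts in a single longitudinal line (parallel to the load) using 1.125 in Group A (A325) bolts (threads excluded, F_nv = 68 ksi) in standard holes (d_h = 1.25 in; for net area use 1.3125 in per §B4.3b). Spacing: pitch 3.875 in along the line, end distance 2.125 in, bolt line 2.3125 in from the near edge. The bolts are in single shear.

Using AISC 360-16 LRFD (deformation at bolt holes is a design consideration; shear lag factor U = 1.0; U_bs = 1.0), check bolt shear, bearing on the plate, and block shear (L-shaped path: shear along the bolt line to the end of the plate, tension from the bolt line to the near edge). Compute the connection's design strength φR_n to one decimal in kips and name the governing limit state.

74.5 kips (block shear governs)

Bolt shear: A_b = π(1.125)²/4 = 0.99402 in². φR_n = 0.75 × 68 × 0.99402 × 2 × 1 = 101.4 kips.
Bearing (0.375 in plate, F_u = 65 ksi): end bolts L_c = 2.125 − 1.25/2 = 1.5, R_n = min(1.2×1.5×0.375×65, 2.4×1.125×0.375×65) = 43.875 kips/bolt; interior L_c = 3.875 − 1.25 = 2.625, R_n = 65.813 kips/bolt. φR_n = 0.75 × (1×43.875 + 1×65.813) = 82.3 kips.
Block shear: shear path 1×[2.125+1×3.875] = 1×6 in, A_gv = 2.25, A_nv = 1×(6 − 1.5×1.3125)×0.375 = 1.5117 in²; tension to near edge: (2.3125 − 0.5×1.3125)×0.375 = 0.62109 in². R_n = min(0.6×65×1.5117, 0.6×50×2.25) + 1.0×65×0.62109 = min(58.956, 67.5) + 40.371 = 99.327 kips. φR_n = 0.75 × 99.327 = 74.5 kips.
Governing: min(101.4, 82.3, 74.5) = 74.5 kips → block shear.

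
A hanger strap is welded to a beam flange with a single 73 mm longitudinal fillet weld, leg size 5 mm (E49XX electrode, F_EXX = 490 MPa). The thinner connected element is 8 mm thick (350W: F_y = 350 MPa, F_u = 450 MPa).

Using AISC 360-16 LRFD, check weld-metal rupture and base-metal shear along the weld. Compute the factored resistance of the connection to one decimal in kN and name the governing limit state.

56.9 kN (weld metal governs)

Weld metal: throat = 0.707×5 = 3.535 mm, L = 73 mm. φR_n = 0.75 × 0.6 × 490 × 3.535 × 73 = 56.9 kN.
Base metal shear (8 mm plate): yield φR_n = 1.0×0.6×350×8×73 = 122.6 kN; rupture φR_n = 0.75×0.6×450×8×73 = 118.3 kN; take 118.3 kN (rupture).
Governing: min(56.9, 118.3) = 56.9 kN → weld metal.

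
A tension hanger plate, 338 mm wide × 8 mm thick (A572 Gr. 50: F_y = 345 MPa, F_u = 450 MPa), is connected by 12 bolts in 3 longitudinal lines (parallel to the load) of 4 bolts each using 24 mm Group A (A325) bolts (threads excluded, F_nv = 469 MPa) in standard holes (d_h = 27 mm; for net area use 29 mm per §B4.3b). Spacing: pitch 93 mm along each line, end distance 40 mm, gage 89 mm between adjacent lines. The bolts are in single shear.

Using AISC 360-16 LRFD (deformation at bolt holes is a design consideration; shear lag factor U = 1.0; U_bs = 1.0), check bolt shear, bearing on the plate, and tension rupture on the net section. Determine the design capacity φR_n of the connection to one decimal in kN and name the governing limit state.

677.7 kN (net-section rupture governs)

Bolt shear: A_b = π(24)²/4 = 452.39 mm². φR_n = 0.75 × 469 × 452.39 × 12 × 1 = 1909.5 kN.
Bearing (8 mm plate, F_u = 450 MPa): end bolts L_c = 40 − 27/2 = 26.5, R_n = min(1.2×26.5×8×450, 2.4×24×8×450) = 114.48 kN/bolt; interior L_c = 93 − 27 = 66, R_n = 207.36 kN/bolt. φR_n = 0.75 × (3×114.48 + 9×207.36) = 1657.3 kN.
Tension rupture (net): A_n = (338 − 3×29)×8 = 2008 mm² (U = 1.0, A_e = A_n). φR_n = 0.75 × 450 × 2008 = 677.7 kN.
Governing: min(1909.5, 1657.3, 677.7) = 677.7 kN → net-section rupture.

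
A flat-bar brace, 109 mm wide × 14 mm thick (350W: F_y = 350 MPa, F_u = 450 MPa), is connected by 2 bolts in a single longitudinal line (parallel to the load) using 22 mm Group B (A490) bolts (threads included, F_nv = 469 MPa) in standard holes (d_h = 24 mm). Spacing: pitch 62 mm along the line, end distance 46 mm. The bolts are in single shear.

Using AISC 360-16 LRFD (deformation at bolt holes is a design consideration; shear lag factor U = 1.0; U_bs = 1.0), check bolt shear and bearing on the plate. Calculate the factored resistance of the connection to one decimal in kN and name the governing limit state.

Bolt shear: A_b = π(22)²/4 = 380.13 mm². φR_n = 0.75 × 469 × 380.13 × 2 × 1 = 267.4 kN.
Bearing (14 mm plate, F_u = 450 MPa): end bolts L_c = 46 − 24/2 = 34, R_n = min(1.2×34×14×450, 2.4×22×14×450) = 257.04 kN/bolt; interior L_c = 62 − 24 = 38, R_n = 287.28 kN/bolt. φR_n = 0.75 × (1×257.04 + 1×287.28) = 408.2 kN.
Governing: min(267.4, 408.2) = 267.4 kN → bolt shear.

267.4 kN (bolt shear governs)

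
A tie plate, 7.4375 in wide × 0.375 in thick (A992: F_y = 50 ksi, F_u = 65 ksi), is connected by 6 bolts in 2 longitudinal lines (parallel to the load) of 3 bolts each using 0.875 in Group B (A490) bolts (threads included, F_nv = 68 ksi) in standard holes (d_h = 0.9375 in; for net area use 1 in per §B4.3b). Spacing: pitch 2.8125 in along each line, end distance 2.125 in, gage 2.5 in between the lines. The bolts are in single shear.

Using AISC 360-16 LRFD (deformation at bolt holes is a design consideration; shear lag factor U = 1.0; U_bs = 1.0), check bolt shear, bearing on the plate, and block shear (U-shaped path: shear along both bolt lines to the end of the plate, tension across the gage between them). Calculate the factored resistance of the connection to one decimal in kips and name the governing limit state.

142.6 kips (block shear governs)

Bolt shear: A_b = π(0.875)²/4 = 0.60132 in². φR_n = 0.75 × 68 × 0.60132 × 6 × 1 = 184.0 kips.
Bearing (0.375 in plate, F_u = 65 ksi): end bolts L_c = 2.125 − 0.9375/2 = 1.65625, R_n = min(1.2×1.65625×0.375×65, 2.4×0.875×0.375×65) = 48.445 kips/bolt; interior L_c = 2.8125 − 0.9375 = 1.875, R_n = 51.188 kips/bolt. φR_n = 0.75 × (2×48.445 + 4×51.188) = 226.2 kips.
Block shear: shear path 2×[2.125+2×2.8125] = 2×7.75 in, A_gv = 5.8125, A_nv = 2×(7.75 − 2.5×1)×0.375 = 3.9375 in²; tension across gage: (2.5 − 1×1)×0.375 = 0.5625 in². R_n = min(0.6×65×3.9375, 0.6×50×5.8125) + 1.0×65×0.5625 = min(153.56, 174.38) + 36.563 = 190.12 kips. φR_n = 0.75 × 190.12 = 142.6 kips.
Governing: min(184.0, 226.2, 142.6) = 142.6 kips → block shear.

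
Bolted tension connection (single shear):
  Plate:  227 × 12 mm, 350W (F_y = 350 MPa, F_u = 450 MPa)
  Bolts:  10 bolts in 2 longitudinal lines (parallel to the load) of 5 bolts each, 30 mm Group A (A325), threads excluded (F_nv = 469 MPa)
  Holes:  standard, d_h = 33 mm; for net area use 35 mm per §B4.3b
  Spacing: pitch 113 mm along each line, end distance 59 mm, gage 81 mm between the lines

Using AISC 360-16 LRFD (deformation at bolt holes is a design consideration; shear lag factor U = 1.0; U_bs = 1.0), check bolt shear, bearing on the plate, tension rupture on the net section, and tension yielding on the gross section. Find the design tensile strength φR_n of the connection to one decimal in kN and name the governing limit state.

635.9 kN (net-section rupture governs)

Bolt shear: A_b = π(30)²/4 = 706.86 mm². φR_n = 0.75 × 469 × 706.86 × 10 × 1 = 2486.4 kN.
Bearing (12 mm plate, F_u = 450 MPa): end bolts L_c = 59 − 33/2 = 42.5, R_n = min(1.2×42.5×12×450, 2.4×30×12×450) = 275.4 kN/bolt; interior L_c = 113 − 33 = 80, R_n = 388.8 kN/bolt. φR_n = 0.75 × (2×275.4 + 8×388.8) = 2745.9 kN.
Tension rupture (net): A_n = (227 − 2×35)×12 = 1884 mm² (U = 1.0, A_e = A_n). φR_n = 0.75 × 450 × 1884 = 635.9 kN.
Tension yield (gross): A_g = 227×12 = 2724 mm². φR_n = 0.90 × 350 × 2724 = 858.1 kN.
Governing: min(2486.4, 2745.9, 635.9, 858.1) = 635.9 kN → net-section rupture.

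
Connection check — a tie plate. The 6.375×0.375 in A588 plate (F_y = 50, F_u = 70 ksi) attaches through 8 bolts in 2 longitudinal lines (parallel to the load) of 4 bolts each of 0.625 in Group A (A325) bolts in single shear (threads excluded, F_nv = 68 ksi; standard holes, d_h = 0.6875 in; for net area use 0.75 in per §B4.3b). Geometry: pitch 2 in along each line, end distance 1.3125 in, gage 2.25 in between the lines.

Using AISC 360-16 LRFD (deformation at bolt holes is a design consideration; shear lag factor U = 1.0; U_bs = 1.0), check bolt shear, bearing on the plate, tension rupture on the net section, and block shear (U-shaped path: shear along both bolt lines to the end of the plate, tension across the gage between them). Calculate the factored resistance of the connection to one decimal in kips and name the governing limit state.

96.0 kips (net-section rupture governs)

Bolt shear: A_b = π(0.625)²/4 = 0.3068 in². φR_n = 0.75 × 68 × 0.3068 × 8 × 1 = 125.2 kips.
Bearing (0.375 in plate, F_u = 70 ksi): end bolts L_c = 1.3125 − 0.6875/2 = 0.96875, R_n = min(1.2×0.96875×0.375×70, 2.4×0.625×0.375×70) = 30.516 kips/bolt; interior L_c = 2 − 0.6875 = 1.3125, R_n = 39.375 kips/bolt. φR_n = 0.75 × (2×30.516 + 6×39.375) = 223.0 kips.
Tension rupture (net): A_n = (6.375 − 2×0.75)×0.375 = 1.8281 in² (U = 1.0, A_e = A_n). φR_n = 0.75 × 70 × 1.8281 = 96.0 kips.
Block shear: shear path 2×[1.3125+3×2] = 2×7.3125 in, A_gv = 5.4844, A_nv = 2×(7.3125 − 3.5×0.75)×0.375 = 3.5156 in²; tension across gage: (2.25 − 1×0.75)×0.375 = 0.5625 in². R_n = min(0.6×70×3.5156, 0.6×50×5.4844) + 1.0×70×0.5625 = min(147.66, 164.53) + 39.375 = 187.04 kips. φR_n = 0.75 × 187.04 = 140.3 kips.
Governing: min(125.2, 223.0, 96.0, 140.3) = 96.0 kips → net-section rupture.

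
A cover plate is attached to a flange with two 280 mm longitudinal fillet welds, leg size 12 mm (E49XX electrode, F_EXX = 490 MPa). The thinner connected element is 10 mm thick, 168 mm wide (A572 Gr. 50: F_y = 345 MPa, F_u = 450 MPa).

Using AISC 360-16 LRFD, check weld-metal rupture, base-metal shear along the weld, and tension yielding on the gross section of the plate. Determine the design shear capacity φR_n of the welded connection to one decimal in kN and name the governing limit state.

521.6 kN (gross-section yield governs)

Weld metal: throat = 0.707×12 = 8.484 mm, L = 2×280 = 560 mm. φR_n = 0.75 × 0.6 × 490 × 8.484 × 560 = 1047.6 kN.
Base metal shear (10 mm plate): yield φR_n = 1.0×0.6×345×10×560 = 1159.2 kN; rupture φR_n = 0.75×0.6×450×10×560 = 1134.0 kN; take 1134.0 kN (rupture).
Tension yield (gross): A_g = 168×10 = 1680 mm². φR_n = 0.90 × 345 × 1680 = 521.6 kN.
Governing: min(1047.6, 1134.0, 521.6) = 521.6 kN → gross-section yield.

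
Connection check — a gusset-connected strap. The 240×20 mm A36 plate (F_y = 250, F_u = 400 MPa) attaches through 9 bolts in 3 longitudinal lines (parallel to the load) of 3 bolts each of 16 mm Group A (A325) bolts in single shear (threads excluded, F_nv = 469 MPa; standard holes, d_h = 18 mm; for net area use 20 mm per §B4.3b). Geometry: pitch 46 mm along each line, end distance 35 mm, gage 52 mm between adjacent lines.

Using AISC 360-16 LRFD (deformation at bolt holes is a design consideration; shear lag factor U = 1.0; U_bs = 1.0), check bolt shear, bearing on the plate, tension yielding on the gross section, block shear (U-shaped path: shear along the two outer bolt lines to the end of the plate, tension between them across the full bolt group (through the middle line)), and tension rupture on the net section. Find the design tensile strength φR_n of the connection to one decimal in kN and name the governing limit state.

636.5 kN (bolt shear governs)

Bolt shear: A_b = π(16)²/4 = 201.06 mm². φR_n = 0.75 × 469 × 201.06 × 9 × 1 = 636.5 kN.
Bearing (20 mm plate, F_u = 400 MPa): end bolts L_c = 35 − 18/2 = 26, R_n = min(1.2×26×20×400, 2.4×16×20×400) = 249.6 kN/bolt; interior L_c = 46 − 18 = 28, R_n = 268.8 kN/bolt. φR_n = 0.75 × (3×249.6 + 6×268.8) = 1771.2 kN.
Tension yield (gross): A_g = 240×20 = 4800 mm². φR_n = 0.90 × 250 × 4800 = 1080.0 kN.
Block shear: shear path 2×[35+2×46] = 2×127 mm, A_gv = 5080, A_nv = 2×(127 − 2.5×20)×20 = 3080 mm²; tension across gage: (104 − 2×20)×20 = 1280 mm². R_n = min(0.6×400×3080, 0.6×250×5080) + 1.0×400×1280 = min(739.2, 762) + 512 = 1251.2 kN. φR_n = 0.75 × 1251.2 = 938.4 kN.
Tension rupture (net): A_n = (240 − 3×20)×20 = 3600 mm² (U = 1.0, A_e = A_n). φR_n = 0.75 × 400 × 3600 = 1080.0 kN.
Governing: min(636.5, 1771.2, 1080.0, 938.4, 1080.0) = 636.5 kN → bolt shear.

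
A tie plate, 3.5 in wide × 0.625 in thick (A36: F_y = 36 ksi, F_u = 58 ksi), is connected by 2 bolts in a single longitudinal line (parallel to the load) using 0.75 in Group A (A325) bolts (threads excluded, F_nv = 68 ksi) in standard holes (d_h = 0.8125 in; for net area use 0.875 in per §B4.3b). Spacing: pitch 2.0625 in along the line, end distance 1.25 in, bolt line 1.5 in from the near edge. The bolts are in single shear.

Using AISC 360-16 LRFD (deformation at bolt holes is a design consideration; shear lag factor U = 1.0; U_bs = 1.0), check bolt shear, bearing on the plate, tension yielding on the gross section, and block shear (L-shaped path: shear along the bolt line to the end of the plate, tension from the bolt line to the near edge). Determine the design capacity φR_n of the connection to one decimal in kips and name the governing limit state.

45.1 kips (bolt shear governs)

Bolt shear: A_b = π(0.75)²/4 = 0.44179 in². φR_n = 0.75 × 68 × 0.44179 × 2 × 1 = 45.1 kips.
Bearing (0.625 in plate, F_u = 58 ksi): end bolts L_c = 1.25 − 0.8125/2 = 0.84375, R_n = min(1.2×0.84375×0.625×58, 2.4×0.75×0.625×58) = 36.703 kips/bolt; interior L_c = 2.0625 − 0.8125 = 1.25, R_n = 54.375 kips/bolt. φR_n = 0.75 × (1×36.703 + 1×54.375) = 68.3 kips.
Tension yield (gross): A_g = 3.5×0.625 = 2.1875 in². φR_n = 0.90 × 36 × 2.1875 = 70.9 kips.
Block shear: shear path 1×[1.25+1×2.0625] = 1×3.3125 in, A_gv = 2.0703, A_nv = 1×(3.3125 − 1.5×0.875)×0.625 = 1.25 in²; tension to near edge: (1.5 − 0.5×0.875)×0.625 = 0.66406 in². R_n = min(0.6×58×1.25, 0.6×36×2.0703) + 1.0×58×0.66406 = min(43.5, 44.718) + 38.515 = 82.015 kips. φR_n = 0.75 × 82.015 = 61.5 kips.
Governing: min(45.1, 68.3, 70.9, 61.5) = 45.1 kips → bolt shear.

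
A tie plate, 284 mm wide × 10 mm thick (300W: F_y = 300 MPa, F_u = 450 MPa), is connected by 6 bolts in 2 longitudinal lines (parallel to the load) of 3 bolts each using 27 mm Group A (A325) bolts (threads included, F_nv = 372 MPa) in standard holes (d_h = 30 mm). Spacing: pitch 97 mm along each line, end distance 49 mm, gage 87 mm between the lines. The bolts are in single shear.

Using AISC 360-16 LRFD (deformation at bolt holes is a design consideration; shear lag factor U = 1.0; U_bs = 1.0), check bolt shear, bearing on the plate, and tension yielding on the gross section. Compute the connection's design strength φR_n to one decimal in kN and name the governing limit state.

766.8 kN (gross-section yield governs)

Bolt shear: A_b = π(27)²/4 = 572.56 mm². φR_n = 0.75 × 372 × 572.56 × 6 × 1 = 958.5 kN.
Bearing (10 mm plate, F_u = 450 MPa): end bolts L_c = 49 − 30/2 = 34, R_n = min(1.2×34×10×450, 2.4×27×10×450) = 183.6 kN/bolt; interior L_c = 97 − 30 = 67, R_n = 291.6 kN/bolt. φR_n = 0.75 × (2×183.6 + 4×291.6) = 1150.2 kN.
Tension yield (gross): A_g = 284×10 = 2840 mm². φR_n = 0.90 × 300 × 2840 = 766.8 kN.
Governing: min(958.5, 1150.2, 766.8) = 766.8 kN → gross-section yield.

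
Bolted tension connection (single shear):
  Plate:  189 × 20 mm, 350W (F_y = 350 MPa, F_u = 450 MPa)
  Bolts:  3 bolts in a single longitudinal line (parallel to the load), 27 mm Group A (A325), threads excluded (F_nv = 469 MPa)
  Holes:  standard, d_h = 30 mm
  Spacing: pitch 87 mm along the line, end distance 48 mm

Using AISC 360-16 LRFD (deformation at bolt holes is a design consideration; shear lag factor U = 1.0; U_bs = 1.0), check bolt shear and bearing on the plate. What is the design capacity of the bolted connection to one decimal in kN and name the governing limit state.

Bolt shear: A_b = π(27)²/4 = 572.56 mm². φR_n = 0.75 × 469 × 572.56 × 3 × 1 = 604.2 kN.
Bearing (20 mm plate, F_u = 450 MPa): end bolts L_c = 48 − 30/2 = 33, R_n = min(1.2×33×20×450, 2.4×27×20×450) = 356.4 kN/bolt; interior L_c = 87 − 30 = 57, R_n = 583.2 kN/bolt. φR_n = 0.75 × (1×356.4 + 2×583.2) = 1142.1 kN.
Governing: min(604.2, 1142.1) = 604.2 kN → bolt shear.

604.2 kN (bolt shear governs)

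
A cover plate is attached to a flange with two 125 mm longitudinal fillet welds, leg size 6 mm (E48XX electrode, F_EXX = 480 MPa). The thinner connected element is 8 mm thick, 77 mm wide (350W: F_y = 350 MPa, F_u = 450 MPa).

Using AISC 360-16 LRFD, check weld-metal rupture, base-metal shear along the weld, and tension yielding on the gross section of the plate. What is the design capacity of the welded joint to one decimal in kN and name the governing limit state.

Weld metal: throat = 0.707×6 = 4.242 mm, L = 2×125 = 250 mm. φR_n = 0.75 × 0.6 × 480 × 4.242 × 250 = 229.1 kN.
Base metal shear (8 mm plate): yield φR_n = 1.0×0.6×350×8×250 = 420.0 kN; rupture φR_n = 0.75×0.6×450×8×250 = 405.0 kN; take 405.0 kN (rupture).
Tension yield (gross): A_g = 77×8 = 616 mm². φR_n = 0.90 × 350 × 616 = 194.0 kN.
Governing: min(229.1, 405.0, 194.0) = 194.0 kN → gross-section yield.

194.0 kN (gross-section yield governs)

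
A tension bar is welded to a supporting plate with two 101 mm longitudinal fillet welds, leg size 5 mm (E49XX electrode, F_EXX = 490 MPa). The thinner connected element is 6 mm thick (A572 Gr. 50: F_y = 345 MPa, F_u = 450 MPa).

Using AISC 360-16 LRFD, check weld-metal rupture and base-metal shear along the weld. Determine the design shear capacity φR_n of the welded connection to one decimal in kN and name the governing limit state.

157.5 kN (weld metal governs)

Weld metal: throat = 0.707×5 = 3.535 mm, L = 2×101 = 202 mm. φR_n = 0.75 × 0.6 × 490 × 3.535 × 202 = 157.5 kN.
Base metal shear (6 mm plate): yield φR_n = 1.0×0.6×345×6×202 = 250.9 kN; rupture φR_n = 0.75×0.6×450×6×202 = 245.4 kN; take 245.4 kN (rupture).
Governing: min(157.5, 245.4) = 157.5 kN → weld metal.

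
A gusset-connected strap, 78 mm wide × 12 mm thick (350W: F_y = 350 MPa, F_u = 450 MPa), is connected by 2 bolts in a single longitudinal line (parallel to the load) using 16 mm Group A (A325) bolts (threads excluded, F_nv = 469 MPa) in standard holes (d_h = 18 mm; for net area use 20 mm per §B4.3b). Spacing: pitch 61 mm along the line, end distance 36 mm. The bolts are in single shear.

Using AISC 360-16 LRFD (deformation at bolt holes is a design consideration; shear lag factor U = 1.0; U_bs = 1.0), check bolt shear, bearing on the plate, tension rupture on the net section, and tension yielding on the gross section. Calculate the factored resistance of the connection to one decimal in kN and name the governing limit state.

Bolt shear: A_b = π(16)²/4 = 201.06 mm². φR_n = 0.75 × 469 × 201.06 × 2 × 1 = 141.4 kN.
Bearing (12 mm plate, F_u = 450 MPa): end bolts L_c = 36 − 18/2 = 27, R_n = min(1.2×27×12×450, 2.4×16×12×450) = 174.96 kN/bolt; interior L_c = 61 − 18 = 43, R_n = 207.36 kN/bolt. φR_n = 0.75 × (1×174.96 + 1×207.36) = 286.7 kN.
Tension rupture (net): A_n = (78 − 1×20)×12 = 696 mm² (U = 1.0, A_e = A_n). φR_n = 0.75 × 450 × 696 = 234.9 kN.
Tension yield (gross): A_g = 78×12 = 936 mm². φR_n = 0.90 × 350 × 936 = 294.8 kN.
Governing: min(141.4, 286.7, 234.9, 294.8) = 141.4 kN → bolt shear.

141.4 kN (bolt shear governs)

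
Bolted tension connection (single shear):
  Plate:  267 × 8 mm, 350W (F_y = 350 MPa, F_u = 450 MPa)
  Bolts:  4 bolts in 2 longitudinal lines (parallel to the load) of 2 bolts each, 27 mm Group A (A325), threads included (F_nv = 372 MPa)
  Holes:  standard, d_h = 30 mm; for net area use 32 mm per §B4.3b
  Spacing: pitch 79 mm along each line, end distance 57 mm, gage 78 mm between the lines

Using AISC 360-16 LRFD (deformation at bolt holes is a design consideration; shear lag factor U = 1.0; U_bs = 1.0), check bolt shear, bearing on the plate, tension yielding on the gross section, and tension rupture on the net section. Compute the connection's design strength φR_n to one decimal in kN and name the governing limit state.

Bolt shear: A_b = π(27)²/4 = 572.56 mm². φR_n = 0.75 × 372 × 572.56 × 4 × 1 = 639.0 kN.
Bearing (8 mm plate, F_u = 450 MPa): end bolts L_c = 57 − 30/2 = 42, R_n = min(1.2×42×8×450, 2.4×27×8×450) = 181.44 kN/bolt; interior L_c = 79 − 30 = 49, R_n = 211.68 kN/bolt. φR_n = 0.75 × (2×181.44 + 2×211.68) = 589.7 kN.
Tension yield (gross): A_g = 267×8 = 2136 mm². φR_n = 0.90 × 350 × 2136 = 672.8 kN.
Tension rupture (net): A_n = (267 − 2×32)×8 = 1624 mm² (U = 1.0, A_e = A_n). φR_n = 0.75 × 450 × 1624 = 548.1 kN.
Governing: min(639.0, 589.7, 672.8, 548.1) = 548.1 kN → net-section rupture.

548.1 kN (net-section rupture governs)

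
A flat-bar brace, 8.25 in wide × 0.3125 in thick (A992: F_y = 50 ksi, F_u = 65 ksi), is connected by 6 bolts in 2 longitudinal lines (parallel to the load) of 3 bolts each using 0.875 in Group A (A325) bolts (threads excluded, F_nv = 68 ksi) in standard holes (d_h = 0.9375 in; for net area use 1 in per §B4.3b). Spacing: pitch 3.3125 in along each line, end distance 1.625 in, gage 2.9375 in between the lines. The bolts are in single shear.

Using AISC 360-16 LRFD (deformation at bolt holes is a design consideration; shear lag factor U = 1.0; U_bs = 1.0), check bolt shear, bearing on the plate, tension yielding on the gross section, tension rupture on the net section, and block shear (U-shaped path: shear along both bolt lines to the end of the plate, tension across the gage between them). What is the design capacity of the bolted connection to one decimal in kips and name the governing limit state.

95.2 kips (net-section rupture governs)

Bolt shear: A_b = π(0.875)²/4 = 0.60132 in². φR_n = 0.75 × 68 × 0.60132 × 6 × 1 = 184.0 kips.
Bearing (0.3125 in plate, F_u = 65 ksi): end bolts L_c = 1.625 − 0.9375/2 = 1.15625, R_n = min(1.2×1.15625×0.3125×65, 2.4×0.875×0.3125×65) = 28.184 kips/bolt; interior L_c = 3.3125 − 0.9375 = 2.375, R_n = 42.656 kips/bolt. φR_n = 0.75 × (2×28.184 + 4×42.656) = 170.2 kips.
Tension yield (gross): A_g = 8.25×0.3125 = 2.5781 in². φR_n = 0.90 × 50 × 2.5781 = 116.0 kips.
Tension rupture (net): A_n = (8.25 − 2×1)×0.3125 = 1.9531 in² (U = 1.0, A_e = A_n). φR_n = 0.75 × 65 × 1.9531 = 95.2 kips.
Block shear: shear path 2×[1.625+2×3.3125] = 2×8.25 in, A_gv = 5.1563, A_nv = 2×(8.25 − 2.5×1)×0.3125 = 3.5938 in²; tension across gage: (2.9375 − 1×1)×0.3125 = 0.60547 in². R_n = min(0.6×65×3.5938, 0.6×50×5.1563) + 1.0×65×0.60547 = min(140.16, 154.69) + 39.356 = 179.52 kips. φR_n = 0.75 × 179.52 = 134.6 kips.
Governing: min(184.0, 170.2, 116.0, 95.2, 134.6) = 95.2 kips → net-section rupture.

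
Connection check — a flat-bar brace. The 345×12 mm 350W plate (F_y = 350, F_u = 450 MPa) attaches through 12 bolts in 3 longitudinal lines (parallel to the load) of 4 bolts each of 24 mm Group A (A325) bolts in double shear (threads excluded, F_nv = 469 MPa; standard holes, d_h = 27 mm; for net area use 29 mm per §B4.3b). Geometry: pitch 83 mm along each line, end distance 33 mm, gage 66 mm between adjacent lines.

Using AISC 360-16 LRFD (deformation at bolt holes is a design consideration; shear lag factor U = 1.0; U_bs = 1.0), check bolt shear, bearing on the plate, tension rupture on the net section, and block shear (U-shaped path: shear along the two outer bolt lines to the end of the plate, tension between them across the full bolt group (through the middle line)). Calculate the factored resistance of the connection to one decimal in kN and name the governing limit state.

Bolt shear: A_b = π(24)²/4 = 452.39 mm². φR_n = 0.75 × 469 × 452.39 × 12 × 2 = 3819.1 kN.
Bearing (12 mm plate, F_u = 450 MPa): end bolts L_c = 33 − 27/2 = 19.5, R_n = min(1.2×19.5×12×450, 2.4×24×12×450) = 126.36 kN/bolt; interior L_c = 83 − 27 = 56, R_n = 311.04 kN/bolt. φR_n = 0.75 × (3×126.36 + 9×311.04) = 2383.8 kN.
Tension rupture (net): A_n = (345 − 3×29)×12 = 3096 mm² (U = 1.0, A_e = A_n). φR_n = 0.75 × 450 × 3096 = 1044.9 kN.
Block shear: shear path 2×[33+3×83] = 2×282 mm, A_gv = 6768, A_nv = 2×(282 − 3.5×29)×12 = 4332 mm²; tension across gage: (132 − 2×29)×12 = 888 mm². R_n = min(0.6×450×4332, 0.6×350×6768) + 1.0×450×888 = min(1169.6, 1421.3) + 399.6 = 1569.2 kN. φR_n = 0.75 × 1569.2 = 1176.9 kN.
Governing: min(3819.1, 2383.8, 1044.9, 1176.9) = 1044.9 kN → net-section rupture.

1044.9 kN (net-section rupture governs)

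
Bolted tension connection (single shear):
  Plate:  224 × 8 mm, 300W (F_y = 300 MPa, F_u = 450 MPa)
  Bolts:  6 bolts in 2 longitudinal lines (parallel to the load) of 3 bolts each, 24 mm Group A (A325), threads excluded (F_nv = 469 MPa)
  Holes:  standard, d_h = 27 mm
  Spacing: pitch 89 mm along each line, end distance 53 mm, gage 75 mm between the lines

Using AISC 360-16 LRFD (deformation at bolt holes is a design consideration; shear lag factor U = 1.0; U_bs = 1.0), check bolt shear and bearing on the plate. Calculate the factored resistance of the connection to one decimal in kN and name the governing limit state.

878.0 kN (bearing governs)

Bolt shear: A_b = π(24)²/4 = 452.39 mm². φR_n = 0.75 × 469 × 452.39 × 6 × 1 = 954.8 kN.
Bearing (8 mm plate, F_u = 450 MPa): end bolts L_c = 53 − 27/2 = 39.5, R_n = min(1.2×39.5×8×450, 2.4×24×8×450) = 170.64 kN/bolt; interior L_c = 89 − 27 = 62, R_n = 207.36 kN/bolt. φR_n = 0.75 × (2×170.64 + 4×207.36) = 878.0 kN.
Governing: min(954.8, 878.0) = 878.0 kN → bearing.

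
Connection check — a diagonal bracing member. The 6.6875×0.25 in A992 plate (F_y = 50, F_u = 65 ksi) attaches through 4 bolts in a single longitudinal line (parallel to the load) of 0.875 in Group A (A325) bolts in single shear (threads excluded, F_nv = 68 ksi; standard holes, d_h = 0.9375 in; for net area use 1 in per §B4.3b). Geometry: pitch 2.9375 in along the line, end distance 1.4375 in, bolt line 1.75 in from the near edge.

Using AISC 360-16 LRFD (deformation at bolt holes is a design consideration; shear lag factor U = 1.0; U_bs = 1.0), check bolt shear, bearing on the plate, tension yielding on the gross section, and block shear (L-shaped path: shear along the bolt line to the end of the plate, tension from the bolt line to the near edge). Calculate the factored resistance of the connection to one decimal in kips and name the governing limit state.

64.6 kips (block shear governs)

Bolt shear: A_b = π(0.875)²/4 = 0.60132 in². φR_n = 0.75 × 68 × 0.60132 × 4 × 1 = 122.7 kips.
Bearing (0.25 in plate, F_u = 65 ksi): end bolts L_c = 1.4375 − 0.9375/2 = 0.96875, R_n = min(1.2×0.96875×0.25×65, 2.4×0.875×0.25×65) = 18.891 kips/bolt; interior L_c = 2.9375 − 0.9375 = 2, R_n = 34.125 kips/bolt. φR_n = 0.75 × (1×18.891 + 3×34.125) = 90.9 kips.
Tension yield (gross): A_g = 6.6875×0.25 = 1.6719 in². φR_n = 0.90 × 50 × 1.6719 = 75.2 kips.
Block shear: shear path 1×[1.4375+3×2.9375] = 1×10.25 in, A_gv = 2.5625, A_nv = 1×(10.25 − 3.5×1)×0.25 = 1.6875 in²; tension to near edge: (1.75 − 0.5×1)×0.25 = 0.3125 in². R_n = min(0.6×65×1.6875, 0.6×50×2.5625) + 1.0×65×0.3125 = min(65.813, 76.875) + 20.313 = 86.126 kips. φR_n = 0.75 × 86.126 = 64.6 kips.
Governing: min(122.7, 90.9, 75.2, 64.6) = 64.6 kips → block shear.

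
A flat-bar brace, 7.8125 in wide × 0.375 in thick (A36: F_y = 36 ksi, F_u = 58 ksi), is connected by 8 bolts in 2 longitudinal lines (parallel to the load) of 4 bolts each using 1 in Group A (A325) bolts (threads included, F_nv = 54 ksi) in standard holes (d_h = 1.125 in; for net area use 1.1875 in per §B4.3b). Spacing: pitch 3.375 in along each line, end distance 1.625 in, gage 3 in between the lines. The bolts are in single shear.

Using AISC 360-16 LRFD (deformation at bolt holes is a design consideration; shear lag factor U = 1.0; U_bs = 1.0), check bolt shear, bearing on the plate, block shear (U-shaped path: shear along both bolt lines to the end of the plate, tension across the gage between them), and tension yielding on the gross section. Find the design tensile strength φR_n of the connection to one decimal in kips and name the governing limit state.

Bolt shear: A_b = π(1)²/4 = 0.7854 in². φR_n = 0.75 × 54 × 0.7854 × 8 × 1 = 254.5 kips.
Bearing (0.375 in plate, F_u = 58 ksi): end bolts L_c = 1.625 − 1.125/2 = 1.0625, R_n = min(1.2×1.0625×0.375×58, 2.4×1×0.375×58) = 27.731 kips/bolt; interior L_c = 3.375 − 1.125 = 2.25, R_n = 52.2 kips/bolt. φR_n = 0.75 × (2×27.731 + 6×52.2) = 276.5 kips.
Block shear: shear path 2×[1.625+3×3.375] = 2×11.75 in, A_gv = 8.8125, A_nv = 2×(11.75 − 3.5×1.1875)×0.375 = 5.6953 in²; tension across gage: (3 − 1×1.1875)×0.375 = 0.67969 in². R_n = min(0.6×58×5.6953, 0.6×36×8.8125) + 1.0×58×0.67969 = min(198.2, 190.35) + 39.422 = 229.77 kips. φR_n = 0.75 × 229.77 = 172.3 kips.
Tension yield (gross): A_g = 7.8125×0.375 = 2.9297 in². φR_n = 0.90 × 36 × 2.9297 = 94.9 kips.
Governing: min(254.5, 276.5, 172.3, 94.9) = 94.9 kips → gross-section yield.

94.9 kips (gross-section yield governs)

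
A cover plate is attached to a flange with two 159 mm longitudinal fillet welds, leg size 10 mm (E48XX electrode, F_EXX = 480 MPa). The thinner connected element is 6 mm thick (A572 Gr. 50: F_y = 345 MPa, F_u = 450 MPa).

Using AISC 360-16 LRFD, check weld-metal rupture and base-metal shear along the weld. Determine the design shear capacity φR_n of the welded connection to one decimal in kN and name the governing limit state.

Weld metal: throat = 0.707×10 = 7.07 mm, L = 2×159 = 318 mm. φR_n = 0.75 × 0.6 × 480 × 7.07 × 318 = 485.6 kN.
Base metal shear (6 mm plate): yield φR_n = 1.0×0.6×345×6×318 = 395.0 kN; rupture φR_n = 0.75×0.6×450×6×318 = 386.4 kN; take 386.4 kN (rupture).
Governing: min(485.6, 386.4) = 386.4 kN → base-metal shear.

386.4 kN (base-metal shear governs)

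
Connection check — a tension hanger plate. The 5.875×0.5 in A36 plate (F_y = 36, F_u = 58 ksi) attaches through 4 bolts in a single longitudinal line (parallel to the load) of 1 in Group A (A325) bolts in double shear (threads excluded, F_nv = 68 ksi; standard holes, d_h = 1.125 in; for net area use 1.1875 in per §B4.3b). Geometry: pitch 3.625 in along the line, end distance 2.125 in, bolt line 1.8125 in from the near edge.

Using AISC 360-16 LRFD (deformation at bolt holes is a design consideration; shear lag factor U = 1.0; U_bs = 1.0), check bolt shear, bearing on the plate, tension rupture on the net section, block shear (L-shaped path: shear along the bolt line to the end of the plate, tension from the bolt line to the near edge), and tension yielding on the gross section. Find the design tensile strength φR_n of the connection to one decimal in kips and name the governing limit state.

95.2 kips (gross-section yield governs)

Bolt shear: A_b = π(1)²/4 = 0.7854 in². φR_n = 0.75 × 68 × 0.7854 × 4 × 2 = 320.4 kips.
Bearing (0.5 in plate, F_u = 58 ksi): end bolts L_c = 2.125 − 1.125/2 = 1.5625, R_n = min(1.2×1.5625×0.5×58, 2.4×1×0.5×58) = 54.375 kips/bolt; interior L_c = 3.625 − 1.125 = 2.5, R_n = 69.6 kips/bolt. φR_n = 0.75 × (1×54.375 + 3×69.6) = 197.4 kips.
Tension rupture (net): A_n = (5.875 − 1×1.1875)×0.5 = 2.3438 in² (U = 1.0, A_e = A_n). φR_n = 0.75 × 58 × 2.3438 = 102.0 kips.
Block shear: shear path 1×[2.125+3×3.625] = 1×13 in, A_gv = 6.5, A_nv = 1×(13 − 3.5×1.1875)×0.5 = 4.4219 in²; tension to near edge: (1.8125 − 0.5×1.1875)×0.5 = 0.60938 in². R_n = min(0.6×58×4.4219, 0.6×36×6.5) + 1.0×58×0.60938 = min(153.88, 140.4) + 35.344 = 175.74 kips. φR_n = 0.75 × 175.74 = 131.8 kips.
Tension yield (gross): A_g = 5.875×0.5 = 2.9375 in². φR_n = 0.90 × 36 × 2.9375 = 95.2 kips.
Governing: min(320.4, 197.4, 102.0, 131.8, 95.2) = 95.2 kips → gross-section yield.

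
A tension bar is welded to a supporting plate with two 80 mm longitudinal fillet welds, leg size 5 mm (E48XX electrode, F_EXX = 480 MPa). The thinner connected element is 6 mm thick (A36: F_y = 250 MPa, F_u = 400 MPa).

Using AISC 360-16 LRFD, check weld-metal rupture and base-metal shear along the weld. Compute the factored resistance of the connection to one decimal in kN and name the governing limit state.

122.2 kN (weld metal governs)

Weld metal: throat = 0.707×5 = 3.535 mm, L = 2×80 = 160 mm. φR_n = 0.75 × 0.6 × 480 × 3.535 × 160 = 122.2 kN.
Base metal shear (6 mm plate): yield φR_n = 1.0×0.6×250×6×160 = 144.0 kN; rupture φR_n = 0.75×0.6×400×6×160 = 172.8 kN; take 144.0 kN (yield).
Governing: min(122.2, 144.0) = 122.2 kN → weld metal.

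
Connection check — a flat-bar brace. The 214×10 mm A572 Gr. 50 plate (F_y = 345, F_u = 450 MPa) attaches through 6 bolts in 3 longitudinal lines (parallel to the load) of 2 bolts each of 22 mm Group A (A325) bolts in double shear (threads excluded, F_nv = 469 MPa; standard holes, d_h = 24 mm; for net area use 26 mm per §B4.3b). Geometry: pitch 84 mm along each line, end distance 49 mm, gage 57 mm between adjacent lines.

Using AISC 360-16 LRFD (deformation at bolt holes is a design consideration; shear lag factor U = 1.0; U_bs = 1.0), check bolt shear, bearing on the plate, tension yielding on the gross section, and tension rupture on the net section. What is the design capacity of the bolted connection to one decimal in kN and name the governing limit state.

459.0 kN (net-section rupture governs)

Bolt shear: A_b = π(22)²/4 = 380.13 mm². φR_n = 0.75 × 469 × 380.13 × 6 × 2 = 1604.5 kN.
Bearing (10 mm plate, F_u = 450 MPa): end bolts L_c = 49 − 24/2 = 37, R_n = min(1.2×37×10×450, 2.4×22×10×450) = 199.8 kN/bolt; interior L_c = 84 − 24 = 60, R_n = 237.6 kN/bolt. φR_n = 0.75 × (3×199.8 + 3×237.6) = 984.2 kN.
Tension yield (gross): A_g = 214×10 = 2140 mm². φR_n = 0.90 × 345 × 2140 = 664.5 kN.
Tension rupture (net): A_n = (214 − 3×26)×10 = 1360 mm² (U = 1.0, A_e = A_n). φR_n = 0.75 × 450 × 1360 = 459.0 kN.
Governing: min(1604.5, 984.2, 664.5, 459.0) = 459.0 kN → net-section rupture.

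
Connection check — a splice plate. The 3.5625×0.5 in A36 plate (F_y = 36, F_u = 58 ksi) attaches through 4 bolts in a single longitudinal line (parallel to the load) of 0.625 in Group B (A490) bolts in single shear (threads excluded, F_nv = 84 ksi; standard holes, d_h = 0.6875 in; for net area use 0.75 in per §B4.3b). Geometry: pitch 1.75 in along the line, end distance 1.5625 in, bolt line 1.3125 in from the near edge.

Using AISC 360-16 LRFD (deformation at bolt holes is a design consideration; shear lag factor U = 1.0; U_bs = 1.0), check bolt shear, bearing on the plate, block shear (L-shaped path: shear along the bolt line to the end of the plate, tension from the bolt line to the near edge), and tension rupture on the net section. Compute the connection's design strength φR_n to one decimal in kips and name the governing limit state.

61.2 kips (net-section rupture governs)

Bolt shear: A_b = π(0.625)²/4 = 0.3068 in². φR_n = 0.75 × 84 × 0.3068 × 4 × 1 = 77.3 kips.
Bearing (0.5 in plate, F_u = 58 ksi): end bolts L_c = 1.5625 − 0.6875/2 = 1.21875, R_n = min(1.2×1.21875×0.5×58, 2.4×0.625×0.5×58) = 42.413 kips/bolt; interior L_c = 1.75 − 0.6875 = 1.0625, R_n = 36.975 kips/bolt. φR_n = 0.75 × (1×42.413 + 3×36.975) = 115.0 kips.
Block shear: shear path 1×[1.5625+3×1.75] = 1×6.8125 in, A_gv = 3.4063, A_nv = 1×(6.8125 − 3.5×0.75)×0.5 = 2.0938 in²; tension to near edge: (1.3125 − 0.5×0.75)×0.5 = 0.46875 in². R_n = min(0.6×58×2.0938, 0.6×36×3.4063) + 1.0×58×0.46875 = min(72.864, 73.576) + 27.188 = 100.05 kips. φR_n = 0.75 × 100.05 = 75.0 kips.
Tension rupture (net): A_n = (3.5625 − 1×0.75)×0.5 = 1.4063 in² (U = 1.0, A_e = A_n). φR_n = 0.75 × 58 × 1.4063 = 61.2 kips.
Governing: min(77.3, 115.0, 75.0, 61.2) = 61.2 kips → net-section rupture.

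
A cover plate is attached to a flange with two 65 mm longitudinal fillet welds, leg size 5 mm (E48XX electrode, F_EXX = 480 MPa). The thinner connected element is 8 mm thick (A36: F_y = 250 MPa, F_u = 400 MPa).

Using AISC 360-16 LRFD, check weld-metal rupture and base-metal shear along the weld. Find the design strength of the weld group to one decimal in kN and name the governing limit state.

99.3 kN (weld metal governs)

Weld metal: throat = 0.707×5 = 3.535 mm, L = 2×65 = 130 mm. φR_n = 0.75 × 0.6 × 480 × 3.535 × 130 = 99.3 kN.
Base metal shear (8 mm plate): yield φR_n = 1.0×0.6×250×8×130 = 156.0 kN; rupture φR_n = 0.75×0.6×400×8×130 = 187.2 kN; take 156.0 kN (yield).
Governing: min(99.3, 156.0) = 99.3 kN → weld metal.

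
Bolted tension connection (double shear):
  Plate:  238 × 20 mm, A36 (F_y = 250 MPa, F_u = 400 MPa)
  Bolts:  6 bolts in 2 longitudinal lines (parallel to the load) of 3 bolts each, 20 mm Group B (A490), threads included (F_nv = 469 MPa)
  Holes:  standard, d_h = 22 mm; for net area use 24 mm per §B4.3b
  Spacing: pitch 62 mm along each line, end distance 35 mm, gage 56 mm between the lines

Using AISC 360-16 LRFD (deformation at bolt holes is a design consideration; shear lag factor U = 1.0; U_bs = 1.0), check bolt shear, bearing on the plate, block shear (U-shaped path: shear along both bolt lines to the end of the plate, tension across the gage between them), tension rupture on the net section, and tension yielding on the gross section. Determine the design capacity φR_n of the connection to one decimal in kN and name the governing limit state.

904.8 kN (block shear governs)

Bolt shear: A_b = π(20)²/4 = 314.16 mm². φR_n = 0.75 × 469 × 314.16 × 6 × 2 = 1326.1 kN.
Bearing (20 mm plate, F_u = 400 MPa): end bolts L_c = 35 − 22/2 = 24, R_n = min(1.2×24×20×400, 2.4×20×20×400) = 230.4 kN/bolt; interior L_c = 62 − 22 = 40, R_n = 384 kN/bolt. φR_n = 0.75 × (2×230.4 + 4×384) = 1497.6 kN.
Block shear: shear path 2×[35+2×62] = 2×159 mm, A_gv = 6360, A_nv = 2×(159 − 2.5×24)×20 = 3960 mm²; tension across gage: (56 − 1×24)×20 = 640 mm². R_n = min(0.6×400×3960, 0.6×250×6360) + 1.0×400×640 = min(950.4, 954) + 256 = 1206.4 kN. φR_n = 0.75 × 1206.4 = 904.8 kN.
Tension rupture (net): A_n = (238 − 2×24)×20 = 3800 mm² (U = 1.0, A_e = A_n). φR_n = 0.75 × 400 × 3800 = 1140.0 kN.
Tension yield (gross): A_g = 238×20 = 4760 mm². φR_n = 0.90 × 250 × 4760 = 1071.0 kN.
Governing: min(1326.1, 1497.6, 904.8, 1140.0, 1071.0) = 904.8 kN → block shear.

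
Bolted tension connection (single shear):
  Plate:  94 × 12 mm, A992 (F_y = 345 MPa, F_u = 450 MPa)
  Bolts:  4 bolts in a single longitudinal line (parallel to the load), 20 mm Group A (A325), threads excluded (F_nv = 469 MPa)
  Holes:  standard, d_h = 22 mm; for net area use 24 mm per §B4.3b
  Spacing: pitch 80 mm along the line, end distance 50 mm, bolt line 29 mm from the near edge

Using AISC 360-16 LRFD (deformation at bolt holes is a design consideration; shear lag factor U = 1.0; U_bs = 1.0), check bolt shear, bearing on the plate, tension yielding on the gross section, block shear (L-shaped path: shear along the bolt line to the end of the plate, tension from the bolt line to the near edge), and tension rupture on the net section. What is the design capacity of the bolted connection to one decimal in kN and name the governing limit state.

283.5 kN (net-section rupture governs)

Bolt shear: A_b = π(20)²/4 = 314.16 mm². φR_n = 0.75 × 469 × 314.16 × 4 × 1 = 442.0 kN.
Bearing (12 mm plate, F_u = 450 MPa): end bolts L_c = 50 − 22/2 = 39, R_n = min(1.2×39×12×450, 2.4×20×12×450) = 252.72 kN/bolt; interior L_c = 80 − 22 = 58, R_n = 259.2 kN/bolt. φR_n = 0.75 × (1×252.72 + 3×259.2) = 772.7 kN.
Tension yield (gross): A_g = 94×12 = 1128 mm². φR_n = 0.90 × 345 × 1128 = 350.2 kN.
Block shear: shear path 1×[50+3×80] = 1×290 mm, A_gv = 3480, A_nv = 1×(290 − 3.5×24)×12 = 2472 mm²; tension to near edge: (29 − 0.5×24)×12 = 204 mm². R_n = min(0.6×450×2472, 0.6×345×3480) + 1.0×450×204 = min(667.44, 720.36) + 91.8 = 759.24 kN. φR_n = 0.75 × 759.24 = 569.4 kN.
Tension rupture (net): A_n = (94 − 1×24)×12 = 840 mm² (U = 1.0, A_e = A_n). φR_n = 0.75 × 450 × 840 = 283.5 kN.
Governing: min(442.0, 772.7, 350.2, 569.4, 283.5) = 283.5 kN → net-section rupture.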